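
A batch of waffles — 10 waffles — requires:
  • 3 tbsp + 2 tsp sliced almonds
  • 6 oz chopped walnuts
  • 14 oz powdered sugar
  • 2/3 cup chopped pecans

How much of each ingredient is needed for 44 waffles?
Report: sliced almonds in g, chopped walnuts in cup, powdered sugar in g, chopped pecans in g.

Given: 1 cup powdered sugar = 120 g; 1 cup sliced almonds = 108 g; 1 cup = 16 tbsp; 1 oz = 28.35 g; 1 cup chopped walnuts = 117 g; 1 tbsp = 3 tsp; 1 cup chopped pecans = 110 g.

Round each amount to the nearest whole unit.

sliced almonds: 109 g; chopped walnuts: 6 cup; powdered sugar: 1746 g; chopped pecans: 323 g

Scaling factor: 44/10 = 22/5 = 4.4.
sliced almonds: (3 tbsp + 2 tsp = 11/3 tbsp) × 22/5 ÷ 16 tbsp/cup × 108 g/cup ≈ 109 g
chopped walnuts: 6 oz × 22/5 × 28.35 g/oz ÷ 117 g/cup ≈ 6 cup
powdered sugar: 14 oz × 22/5 × 28.35 g/oz ≈ 1746 g
chopped pecans: 2/3 cup × 22/5 × 110 g/cup ≈ 323 g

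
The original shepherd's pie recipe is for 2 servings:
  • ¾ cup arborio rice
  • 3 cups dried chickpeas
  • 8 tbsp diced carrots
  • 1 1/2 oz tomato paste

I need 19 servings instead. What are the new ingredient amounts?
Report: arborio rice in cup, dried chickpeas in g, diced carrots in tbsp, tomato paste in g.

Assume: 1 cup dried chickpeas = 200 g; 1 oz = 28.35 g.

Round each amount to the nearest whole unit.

arborio rice: 7 cup; dried chickpeas: 5700 g; diced carrots: 76 tbsp; tomato paste: 404 g

Scaling factor: 19/2 = 9.5.
arborio rice: 0.75 cup × 19/2 ≈ 7 cup
dried chickpeas: 3 cup × 19/2 × 200 g/cup = 5700 g
diced carrots: 8 tbsp × 19/2 = 76 tbsp
tomato paste: 1.5 oz × 19/2 × 28.35 g/oz ≈ 404 g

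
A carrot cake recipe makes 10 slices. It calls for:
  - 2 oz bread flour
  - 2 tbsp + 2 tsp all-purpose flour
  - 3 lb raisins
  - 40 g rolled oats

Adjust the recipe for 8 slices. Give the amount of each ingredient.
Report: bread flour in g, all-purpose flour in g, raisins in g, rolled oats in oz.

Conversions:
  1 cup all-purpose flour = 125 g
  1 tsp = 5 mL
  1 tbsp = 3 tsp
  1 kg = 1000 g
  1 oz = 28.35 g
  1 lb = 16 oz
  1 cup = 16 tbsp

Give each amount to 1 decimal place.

Scaling factor: 8/10 = 4/5 = 0.8.
bread flour: 2 oz × 4/5 × 28.35 g/oz ≈ 45.4 g
all-purpose flour: (2 tbsp + 2 tsp = 8/3 tbsp) × 4/5 ÷ 16 tbsp/cup × 125 g/cup ≈ 16.7 g
raisins: 3 lb × 4/5 × 16 oz/lb × 28.35 g/oz ≈ 1088.6 g
rolled oats: 40 g × 4/5 ÷ 28.35 g/oz ≈ 1.1 oz

bread flour: 45.4 g; all-purpose flour: 16.7 g; raisins: 1088.6 g; rolled oats: 1.1 oz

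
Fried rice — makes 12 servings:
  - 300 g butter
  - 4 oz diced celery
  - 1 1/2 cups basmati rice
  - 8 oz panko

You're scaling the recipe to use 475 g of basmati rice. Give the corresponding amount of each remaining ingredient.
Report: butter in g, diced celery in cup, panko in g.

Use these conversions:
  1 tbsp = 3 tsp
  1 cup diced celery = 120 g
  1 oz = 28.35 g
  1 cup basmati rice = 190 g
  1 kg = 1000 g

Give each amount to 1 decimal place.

The original recipe has 285 g of basmati rice, so the scaling factor is 475 ÷ 285 = 5/3.
butter: 300 g × 5/3 = 500.0 g
diced celery: 4 oz × 5/3 × 28.35 g/oz ÷ 120 g/cup ≈ 1.6 cup
panko: 8 oz × 5/3 × 28.35 g/oz = 378.0 g

butter: 500.0 g; diced celery: 1.6 cup; panko: 378.0 g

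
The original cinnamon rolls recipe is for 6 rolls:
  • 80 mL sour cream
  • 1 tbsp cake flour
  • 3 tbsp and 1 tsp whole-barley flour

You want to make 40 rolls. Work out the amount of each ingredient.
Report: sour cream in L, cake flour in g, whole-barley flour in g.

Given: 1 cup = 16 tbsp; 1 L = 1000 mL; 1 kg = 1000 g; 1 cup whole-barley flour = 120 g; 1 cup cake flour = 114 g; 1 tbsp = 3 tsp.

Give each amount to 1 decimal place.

sour cream: 0.5 L; cake flour: 47.5 g; whole-barley flour: 166.7 g

Scaling factor: 40/6 = 20/3.
sour cream: 80 mL × 20/3 ÷ 1000 mL/L ≈ 0.5 L
cake flour: 1 tbsp × 20/3 ÷ 16 tbsp/cup × 114 g/cup = 47.5 g
whole-barley flour: (3 tbsp + 1 tsp = 10/3 tbsp) × 20/3 ÷ 16 tbsp/cup × 120 g/cup ≈ 166.7 g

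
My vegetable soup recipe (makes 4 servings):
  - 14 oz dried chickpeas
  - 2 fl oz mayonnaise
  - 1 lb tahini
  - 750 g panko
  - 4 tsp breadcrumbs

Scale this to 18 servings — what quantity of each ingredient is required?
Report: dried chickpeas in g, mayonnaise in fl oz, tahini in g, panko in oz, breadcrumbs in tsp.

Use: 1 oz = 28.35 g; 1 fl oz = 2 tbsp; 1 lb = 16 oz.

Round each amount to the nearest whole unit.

dried chickpeas: 1786 g; mayonnaise: 9 fl oz; tahini: 2041 g; panko: 119 oz; breadcrumbs: 18 tsp

Scaling factor: 18/4 = 9/2 = 4.5.
dried chickpeas: 14 oz × 9/2 × 28.35 g/oz ≈ 1786 g
mayonnaise: 2 fl oz × 9/2 = 9 fl oz
tahini: 1 lb × 9/2 × 16 oz/lb × 28.35 g/oz ≈ 2041 g
panko: 750 g × 9/2 ÷ 28.35 g/oz ≈ 119 oz
breadcrumbs: 4 tsp × 9/2 = 18 tsp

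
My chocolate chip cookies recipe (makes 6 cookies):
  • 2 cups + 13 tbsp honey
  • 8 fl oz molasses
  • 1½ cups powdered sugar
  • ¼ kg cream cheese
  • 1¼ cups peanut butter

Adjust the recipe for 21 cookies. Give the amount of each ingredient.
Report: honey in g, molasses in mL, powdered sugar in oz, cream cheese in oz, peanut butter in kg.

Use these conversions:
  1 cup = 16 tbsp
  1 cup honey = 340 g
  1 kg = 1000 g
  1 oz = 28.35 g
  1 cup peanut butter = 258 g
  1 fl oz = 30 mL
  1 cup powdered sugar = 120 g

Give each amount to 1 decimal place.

Scaling factor: 21/6 = 7/2 = 3.5.
honey: (2 cup + 13 tbsp = 2.8125 cup) × 7/2 × 340 g/cup ≈ 3346.9 g
molasses: 8 fl oz × 7/2 × 30 mL/fl oz = 840.0 mL
powdered sugar: 1.5 cup × 7/2 × 120 g/cup ÷ 28.35 g/oz ≈ 22.2 oz
cream cheese: 0.25 kg × 7/2 × 1000 g/kg ÷ 28.35 g/oz ≈ 30.9 oz
peanut butter: 1.25 cup × 7/2 × 258 g/cup ÷ 1000 g/kg ≈ 1.1 kg

honey: 3346.9 g; molasses: 840.0 mL; powdered sugar: 22.2 oz; cream cheese: 30.9 oz; peanut butter: 1.1 kg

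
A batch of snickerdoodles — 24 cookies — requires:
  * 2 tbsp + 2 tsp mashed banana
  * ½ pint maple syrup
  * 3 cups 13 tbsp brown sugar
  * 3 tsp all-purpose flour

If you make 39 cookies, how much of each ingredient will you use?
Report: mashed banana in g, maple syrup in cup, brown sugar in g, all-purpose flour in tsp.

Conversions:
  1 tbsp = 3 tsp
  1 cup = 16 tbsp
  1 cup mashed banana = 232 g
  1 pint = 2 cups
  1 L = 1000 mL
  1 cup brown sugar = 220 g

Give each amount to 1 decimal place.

mashed banana: 62.8 g; maple syrup: 1.6 cup; brown sugar: 1363.0 g; all-purpose flour: 4.9 tsp

Scaling factor: 39/24 = 13/8 = 1.625.
mashed banana: (2 tbsp + 2 tsp = 8/3 tbsp) × 13/8 ÷ 16 tbsp/cup × 232 g/cup ≈ 62.8 g
maple syrup: 0.5 pint × 13/8 × 2 cup/pint ≈ 1.6 cup
brown sugar: (3 cup + 13 tbsp = 3.8125 cup) × 13/8 × 220 g/cup ≈ 1363.0 g
all-purpose flour: 3 tsp × 13/8 ≈ 4.9 tsp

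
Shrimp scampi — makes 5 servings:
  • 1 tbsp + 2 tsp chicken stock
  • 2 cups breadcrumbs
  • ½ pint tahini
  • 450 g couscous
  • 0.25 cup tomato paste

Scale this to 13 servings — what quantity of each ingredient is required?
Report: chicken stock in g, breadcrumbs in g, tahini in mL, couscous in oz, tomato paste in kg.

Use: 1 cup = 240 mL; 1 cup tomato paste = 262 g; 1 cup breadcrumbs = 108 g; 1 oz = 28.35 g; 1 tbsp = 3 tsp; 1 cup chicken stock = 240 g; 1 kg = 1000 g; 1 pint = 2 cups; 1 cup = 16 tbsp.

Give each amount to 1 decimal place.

Scaling factor: 13/5 = 2.6.
chicken stock: (1 tbsp + 2 tsp = 5/3 tbsp) × 13/5 ÷ 16 tbsp/cup × 240 g/cup = 65.0 g
breadcrumbs: 2 cup × 13/5 × 108 g/cup = 561.6 g
tahini: 0.5 pint × 13/5 × 2 cup/pint × 240 mL/cup = 624.0 mL
couscous: 450 g × 13/5 ÷ 28.35 g/oz ≈ 41.3 oz
tomato paste: 0.25 cup × 13/5 × 262 g/cup ÷ 1000 g/kg ≈ 0.2 kg

chicken stock: 65.0 g; breadcrumbs: 561.6 g; tahini: 624.0 mL; couscous: 41.3 oz; tomato paste: 0.2 kg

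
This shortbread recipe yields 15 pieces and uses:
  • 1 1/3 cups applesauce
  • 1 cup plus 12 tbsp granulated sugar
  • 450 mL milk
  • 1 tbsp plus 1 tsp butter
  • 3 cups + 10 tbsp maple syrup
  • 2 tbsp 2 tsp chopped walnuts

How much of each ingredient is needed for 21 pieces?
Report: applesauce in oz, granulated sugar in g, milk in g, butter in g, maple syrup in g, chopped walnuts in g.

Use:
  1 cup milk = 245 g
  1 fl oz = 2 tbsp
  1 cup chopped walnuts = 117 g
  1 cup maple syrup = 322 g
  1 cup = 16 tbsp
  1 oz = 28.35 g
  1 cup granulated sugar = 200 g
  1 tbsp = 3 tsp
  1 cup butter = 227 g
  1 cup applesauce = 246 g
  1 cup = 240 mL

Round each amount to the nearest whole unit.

Scaling factor: 21/15 = 7/5 = 1.4.
applesauce: 4/3 cup × 7/5 × 246 g/cup ÷ 28.35 g/oz ≈ 16 oz
granulated sugar: (1 cup + 12 tbsp = 1.75 cup) × 7/5 × 200 g/cup = 490 g
milk: 450 mL × 7/5 ÷ 240 mL/cup × 245 g/cup ≈ 643 g
butter: (1 tbsp + 1 tsp = 4/3 tbsp) × 7/5 ÷ 16 tbsp/cup × 227 g/cup ≈ 26 g
maple syrup: (3 cup + 10 tbsp = 3.625 cup) × 7/5 × 322 g/cup ≈ 1634 g
chopped walnuts: (2 tbsp + 2 tsp = 8/3 tbsp) × 7/5 ÷ 16 tbsp/cup × 117 g/cup ≈ 27 g

applesauce: 16 oz; granulated sugar: 490 g; milk: 643 g; butter: 26 g; maple syrup: 1634 g; chopped walnuts: 27 g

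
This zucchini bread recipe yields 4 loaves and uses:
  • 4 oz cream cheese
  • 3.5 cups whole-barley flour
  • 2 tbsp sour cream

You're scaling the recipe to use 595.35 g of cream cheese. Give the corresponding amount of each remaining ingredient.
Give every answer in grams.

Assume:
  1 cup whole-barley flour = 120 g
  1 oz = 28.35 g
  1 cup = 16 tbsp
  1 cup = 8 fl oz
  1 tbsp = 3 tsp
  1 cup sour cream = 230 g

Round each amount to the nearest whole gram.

whole-barley flour: 2205 g; sour cream: 151 g

The original recipe has 113.4 g of cream cheese, so the scaling factor is 595.35 ÷ 113.4 = 21/4 = 5.25.
whole-barley flour: 3.5 cup × 21/4 × 120 g/cup = 2205 g
sour cream: 2 tbsp × 21/4 ÷ 16 tbsp/cup × 230 g/cup ≈ 151 g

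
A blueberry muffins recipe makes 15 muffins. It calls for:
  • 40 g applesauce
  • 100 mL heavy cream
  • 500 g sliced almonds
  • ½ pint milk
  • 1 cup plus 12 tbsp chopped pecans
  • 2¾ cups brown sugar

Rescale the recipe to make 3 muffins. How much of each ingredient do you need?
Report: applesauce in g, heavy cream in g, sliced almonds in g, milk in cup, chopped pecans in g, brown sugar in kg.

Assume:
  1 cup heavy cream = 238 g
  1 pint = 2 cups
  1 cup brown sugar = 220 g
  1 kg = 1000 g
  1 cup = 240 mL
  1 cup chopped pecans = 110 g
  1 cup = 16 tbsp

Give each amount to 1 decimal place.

Scaling factor: 3/15 = 1/5 = 0.2.
applesauce: 40 g × 1/5 = 8.0 g
heavy cream: 100 mL × 1/5 ÷ 240 mL/cup × 238 g/cup ≈ 19.8 g
sliced almonds: 500 g × 1/5 = 100.0 g
milk: 0.5 pint × 1/5 × 2 cup/pint = 0.2 cup
chopped pecans: (1 cup + 12 tbsp = 1.75 cup) × 1/5 × 110 g/cup = 38.5 g
brown sugar: 2.75 cup × 1/5 × 220 g/cup ÷ 1000 g/kg ≈ 0.1 kg

applesauce: 8.0 g; heavy cream: 19.8 g; sliced almonds: 100.0 g; milk: 0.2 cup; chopped pecans: 38.5 g; brown sugar: 0.1 kg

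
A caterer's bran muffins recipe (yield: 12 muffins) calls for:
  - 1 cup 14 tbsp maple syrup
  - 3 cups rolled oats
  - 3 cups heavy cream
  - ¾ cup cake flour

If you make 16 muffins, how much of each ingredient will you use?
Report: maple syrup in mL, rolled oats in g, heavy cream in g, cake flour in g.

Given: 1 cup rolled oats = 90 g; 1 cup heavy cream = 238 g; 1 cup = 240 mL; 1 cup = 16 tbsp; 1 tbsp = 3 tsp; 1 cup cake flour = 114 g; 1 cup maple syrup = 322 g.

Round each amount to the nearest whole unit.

maple syrup: 600 mL; rolled oats: 360 g; heavy cream: 952 g; cake flour: 114 g

Scaling factor: 16/12 = 4/3.
maple syrup: (1 cup + 14 tbsp = 1.875 cup) × 4/3 × 240 mL/cup = 600 mL
rolled oats: 3 cup × 4/3 × 90 g/cup = 360 g
heavy cream: 3 cup × 4/3 × 238 g/cup = 952 g
cake flour: 0.75 cup × 4/3 × 114 g/cup = 114 g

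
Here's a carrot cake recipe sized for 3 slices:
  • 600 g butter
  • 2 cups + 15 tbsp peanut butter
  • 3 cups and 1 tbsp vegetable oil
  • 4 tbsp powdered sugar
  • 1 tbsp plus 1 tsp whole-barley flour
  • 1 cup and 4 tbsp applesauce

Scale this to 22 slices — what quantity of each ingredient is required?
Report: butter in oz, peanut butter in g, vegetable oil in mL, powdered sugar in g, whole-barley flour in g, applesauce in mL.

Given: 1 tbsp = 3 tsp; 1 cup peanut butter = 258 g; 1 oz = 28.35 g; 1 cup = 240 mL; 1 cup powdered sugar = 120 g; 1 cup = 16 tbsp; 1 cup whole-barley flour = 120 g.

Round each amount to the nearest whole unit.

butter: 155 oz; peanut butter: 5558 g; vegetable oil: 5390 mL; powdered sugar: 220 g; whole-barley flour: 73 g; applesauce: 2200 mL

Scaling factor: 22/3.
butter: 600 g × 22/3 ÷ 28.35 g/oz ≈ 155 oz
peanut butter: (2 cup + 15 tbsp = 2.9375 cup) × 22/3 × 258 g/cup ≈ 5558 g
vegetable oil: (3 cup + 1 tbsp = 3.0625 cup) × 22/3 × 240 mL/cup = 5390 mL
powdered sugar: 4 tbsp × 22/3 ÷ 16 tbsp/cup × 120 g/cup = 220 g
whole-barley flour: (1 tbsp + 1 tsp = 4/3 tbsp) × 22/3 ÷ 16 tbsp/cup × 120 g/cup ≈ 73 g
applesauce: (1 cup + 4 tbsp = 1.25 cup) × 22/3 × 240 mL/cup = 2200 mL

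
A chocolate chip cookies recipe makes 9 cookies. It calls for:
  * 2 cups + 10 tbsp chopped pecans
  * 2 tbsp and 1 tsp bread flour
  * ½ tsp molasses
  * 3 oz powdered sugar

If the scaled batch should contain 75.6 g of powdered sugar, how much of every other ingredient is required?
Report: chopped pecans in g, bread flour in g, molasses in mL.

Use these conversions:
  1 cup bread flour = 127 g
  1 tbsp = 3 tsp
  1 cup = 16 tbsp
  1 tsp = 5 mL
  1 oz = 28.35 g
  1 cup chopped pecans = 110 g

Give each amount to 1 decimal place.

chopped pecans: 256.7 g; bread flour: 16.5 g; molasses: 2.2 mL

The original recipe has 85.05 g of powdered sugar, so the scaling factor is 75.6 ÷ 85.05 = 8/9.
chopped pecans: (2 cup + 10 tbsp = 2.625 cup) × 8/9 × 110 g/cup ≈ 256.7 g
bread flour: (2 tbsp + 1 tsp = 7/3 tbsp) × 8/9 ÷ 16 tbsp/cup × 127 g/cup ≈ 16.5 g
molasses: 0.5 tsp × 8/9 × 5 mL/tsp ≈ 2.2 mL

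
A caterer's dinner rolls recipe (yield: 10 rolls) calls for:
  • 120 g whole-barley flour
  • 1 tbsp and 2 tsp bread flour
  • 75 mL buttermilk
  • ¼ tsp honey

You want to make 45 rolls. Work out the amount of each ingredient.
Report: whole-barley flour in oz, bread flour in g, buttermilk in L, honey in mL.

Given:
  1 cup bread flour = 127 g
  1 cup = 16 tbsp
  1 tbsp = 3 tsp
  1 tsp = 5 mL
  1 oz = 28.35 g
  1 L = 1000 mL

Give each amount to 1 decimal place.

Scaling factor: 45/10 = 9/2 = 4.5.
whole-barley flour: 120 g × 9/2 ÷ 28.35 g/oz ≈ 19.0 oz
bread flour: (1 tbsp + 2 tsp = 5/3 tbsp) × 9/2 ÷ 16 tbsp/cup × 127 g/cup ≈ 59.5 g
buttermilk: 75 mL × 9/2 ÷ 1000 mL/L ≈ 0.3 L
honey: 0.25 tsp × 9/2 × 5 mL/tsp ≈ 5.6 mL

whole-barley flour: 19.0 oz; bread flour: 59.5 g; buttermilk: 0.3 L; honey: 5.6 mL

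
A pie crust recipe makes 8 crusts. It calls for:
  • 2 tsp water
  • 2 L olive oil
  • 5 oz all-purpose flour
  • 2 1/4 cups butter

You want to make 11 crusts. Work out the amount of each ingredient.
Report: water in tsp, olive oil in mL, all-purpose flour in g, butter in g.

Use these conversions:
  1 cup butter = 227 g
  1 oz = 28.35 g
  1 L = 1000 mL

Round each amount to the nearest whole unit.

water: 3 tsp; olive oil: 2750 mL; all-purpose flour: 195 g; butter: 702 g

Scaling factor: 11/8 = 1.375.
water: 2 tsp × 11/8 ≈ 3 tsp
olive oil: 2 L × 11/8 × 1000 mL/L = 2750 mL
all-purpose flour: 5 oz × 11/8 × 28.35 g/oz ≈ 195 g
butter: 2.25 cup × 11/8 × 227 g/cup ≈ 702 g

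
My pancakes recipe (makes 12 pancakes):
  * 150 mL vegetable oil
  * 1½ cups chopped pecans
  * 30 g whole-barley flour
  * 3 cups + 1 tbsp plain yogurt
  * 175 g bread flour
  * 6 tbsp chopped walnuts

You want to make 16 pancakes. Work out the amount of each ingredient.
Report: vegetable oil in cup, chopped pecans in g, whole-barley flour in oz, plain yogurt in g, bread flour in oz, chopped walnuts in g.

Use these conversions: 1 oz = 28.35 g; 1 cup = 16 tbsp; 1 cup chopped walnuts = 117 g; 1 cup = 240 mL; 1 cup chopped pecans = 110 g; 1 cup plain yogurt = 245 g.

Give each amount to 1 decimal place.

Scaling factor: 16/12 = 4/3.
vegetable oil: 150 mL × 4/3 ÷ 240 mL/cup ≈ 0.8 cup
chopped pecans: 1.5 cup × 4/3 × 110 g/cup = 220.0 g
whole-barley flour: 30 g × 4/3 ÷ 28.35 g/oz ≈ 1.4 oz
plain yogurt: (3 cup + 1 tbsp = 3.0625 cup) × 4/3 × 245 g/cup ≈ 1000.4 g
bread flour: 175 g × 4/3 ÷ 28.35 g/oz ≈ 8.2 oz
chopped walnuts: 6 tbsp × 4/3 ÷ 16 tbsp/cup × 117 g/cup = 58.5 g

vegetable oil: 0.8 cup; chopped pecans: 220.0 g; whole-barley flour: 1.4 oz; plain yogurt: 1000.4 g; bread flour: 8.2 oz; chopped walnuts: 58.5 g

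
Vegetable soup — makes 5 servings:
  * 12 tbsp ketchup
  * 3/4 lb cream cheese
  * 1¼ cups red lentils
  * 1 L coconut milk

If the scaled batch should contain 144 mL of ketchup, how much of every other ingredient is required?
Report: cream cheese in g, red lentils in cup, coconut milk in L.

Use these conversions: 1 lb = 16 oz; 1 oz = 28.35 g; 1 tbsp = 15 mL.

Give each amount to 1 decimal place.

The original recipe has 180 mL of ketchup, so the scaling factor is 144 ÷ 180 = 4/5 = 0.8.
cream cheese: 0.75 lb × 4/5 × 16 oz/lb × 28.35 g/oz ≈ 272.2 g
red lentils: 1.25 cup × 4/5 = 1.0 cup
coconut milk: 1 L × 4/5 = 0.8 L

cream cheese: 272.2 g; red lentils: 1.0 cup; coconut milk: 0.8 L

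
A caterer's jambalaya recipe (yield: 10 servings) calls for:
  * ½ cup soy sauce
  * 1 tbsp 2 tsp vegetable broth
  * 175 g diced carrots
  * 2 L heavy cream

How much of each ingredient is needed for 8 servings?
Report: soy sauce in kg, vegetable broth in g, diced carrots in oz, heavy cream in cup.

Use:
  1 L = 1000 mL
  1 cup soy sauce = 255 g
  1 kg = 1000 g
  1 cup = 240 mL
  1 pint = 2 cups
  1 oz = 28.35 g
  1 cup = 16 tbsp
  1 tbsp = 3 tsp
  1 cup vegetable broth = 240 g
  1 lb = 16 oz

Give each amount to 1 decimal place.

Scaling factor: 8/10 = 4/5 = 0.8.
soy sauce: 0.5 cup × 4/5 × 255 g/cup ÷ 1000 g/kg ≈ 0.1 kg
vegetable broth: (1 tbsp + 2 tsp = 5/3 tbsp) × 4/5 ÷ 16 tbsp/cup × 240 g/cup = 20.0 g
diced carrots: 175 g × 4/5 ÷ 28.35 g/oz ≈ 4.9 oz
heavy cream: 2 L × 4/5 × 1000 mL/L ÷ 240 mL/cup ≈ 6.7 cup

soy sauce: 0.1 kg; vegetable broth: 20.0 g; diced carrots: 4.9 oz; heavy cream: 6.7 cup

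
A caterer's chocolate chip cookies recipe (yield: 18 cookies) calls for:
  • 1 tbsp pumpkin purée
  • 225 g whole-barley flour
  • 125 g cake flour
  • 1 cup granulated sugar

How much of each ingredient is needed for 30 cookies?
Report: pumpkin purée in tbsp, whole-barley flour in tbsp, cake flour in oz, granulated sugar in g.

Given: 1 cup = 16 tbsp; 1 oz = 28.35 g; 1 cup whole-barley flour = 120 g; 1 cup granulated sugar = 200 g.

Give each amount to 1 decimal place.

Scaling factor: 30/18 = 5/3.
pumpkin purée: 1 tbsp × 5/3 ≈ 1.7 tbsp
whole-barley flour: 225 g × 5/3 ÷ 120 g/cup × 16 tbsp/cup = 50.0 tbsp
cake flour: 125 g × 5/3 ÷ 28.35 g/oz ≈ 7.3 oz
granulated sugar: 1 cup × 5/3 × 200 g/cup ≈ 333.3 g

pumpkin purée: 1.7 tbsp; whole-barley flour: 50.0 tbsp; cake flour: 7.3 oz; granulated sugar: 333.3 g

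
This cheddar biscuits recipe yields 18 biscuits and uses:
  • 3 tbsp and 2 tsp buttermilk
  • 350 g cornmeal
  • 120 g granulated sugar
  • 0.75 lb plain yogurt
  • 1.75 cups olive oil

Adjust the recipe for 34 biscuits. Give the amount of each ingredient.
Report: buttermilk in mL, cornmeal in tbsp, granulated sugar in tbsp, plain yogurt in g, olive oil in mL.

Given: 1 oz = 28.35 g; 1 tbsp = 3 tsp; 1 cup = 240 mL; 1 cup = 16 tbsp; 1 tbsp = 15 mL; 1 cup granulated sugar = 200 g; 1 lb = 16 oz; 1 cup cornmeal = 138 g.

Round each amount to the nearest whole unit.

Scaling factor: 34/18 = 17/9.
buttermilk: (3 tbsp + 2 tsp = 11/3 tbsp) × 17/9 × 15 mL/tbsp ≈ 104 mL
cornmeal: 350 g × 17/9 ÷ 138 g/cup × 16 tbsp/cup ≈ 77 tbsp
granulated sugar: 120 g × 17/9 ÷ 200 g/cup × 16 tbsp/cup ≈ 18 tbsp
plain yogurt: 0.75 lb × 17/9 × 16 oz/lb × 28.35 g/oz ≈ 643 g
olive oil: 1.75 cup × 17/9 × 240 mL/cup ≈ 793 mL

buttermilk: 104 mL; cornmeal: 77 tbsp; granulated sugar: 18 tbsp; plain yogurt: 643 g; olive oil: 793 mL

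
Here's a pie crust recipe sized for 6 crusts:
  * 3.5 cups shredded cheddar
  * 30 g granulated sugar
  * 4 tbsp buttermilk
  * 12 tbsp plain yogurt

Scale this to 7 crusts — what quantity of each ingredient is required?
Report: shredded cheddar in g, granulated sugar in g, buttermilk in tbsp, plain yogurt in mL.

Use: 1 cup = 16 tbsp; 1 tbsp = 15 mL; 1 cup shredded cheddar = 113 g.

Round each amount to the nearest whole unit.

shredded cheddar: 461 g; granulated sugar: 35 g; buttermilk: 5 tbsp; plain yogurt: 210 mL

Scaling factor: 7/6.
shredded cheddar: 3.5 cup × 7/6 × 113 g/cup ≈ 461 g
granulated sugar: 30 g × 7/6 = 35 g
buttermilk: 4 tbsp × 7/6 ≈ 5 tbsp
plain yogurt: 12 tbsp × 7/6 × 15 mL/tbsp = 210 mL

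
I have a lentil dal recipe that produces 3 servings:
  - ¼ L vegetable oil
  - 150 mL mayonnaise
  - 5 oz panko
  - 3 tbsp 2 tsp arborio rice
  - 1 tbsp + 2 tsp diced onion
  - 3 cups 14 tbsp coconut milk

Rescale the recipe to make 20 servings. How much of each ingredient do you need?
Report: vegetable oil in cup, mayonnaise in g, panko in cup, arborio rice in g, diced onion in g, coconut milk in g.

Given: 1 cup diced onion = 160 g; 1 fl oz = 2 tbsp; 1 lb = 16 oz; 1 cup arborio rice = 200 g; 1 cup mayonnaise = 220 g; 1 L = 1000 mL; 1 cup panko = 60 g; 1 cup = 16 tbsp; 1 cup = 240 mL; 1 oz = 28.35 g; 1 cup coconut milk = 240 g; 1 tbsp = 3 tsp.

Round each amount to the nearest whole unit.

Scaling factor: 20/3.
vegetable oil: 0.25 L × 20/3 × 1000 mL/L ÷ 240 mL/cup ≈ 7 cup
mayonnaise: 150 mL × 20/3 ÷ 240 mL/cup × 220 g/cup ≈ 917 g
panko: 5 oz × 20/3 × 28.35 g/oz ÷ 60 g/cup ≈ 16 cup
arborio rice: (3 tbsp + 2 tsp = 11/3 tbsp) × 20/3 ÷ 16 tbsp/cup × 200 g/cup ≈ 306 g
diced onion: (1 tbsp + 2 tsp = 5/3 tbsp) × 20/3 ÷ 16 tbsp/cup × 160 g/cup ≈ 111 g
coconut milk: (3 cup + 14 tbsp = 3.875 cup) × 20/3 × 240 g/cup = 6200 g

vegetable oil: 7 cup; mayonnaise: 917 g; panko: 16 cup; arborio rice: 306 g; diced onion: 111 g; coconut milk: 6200 g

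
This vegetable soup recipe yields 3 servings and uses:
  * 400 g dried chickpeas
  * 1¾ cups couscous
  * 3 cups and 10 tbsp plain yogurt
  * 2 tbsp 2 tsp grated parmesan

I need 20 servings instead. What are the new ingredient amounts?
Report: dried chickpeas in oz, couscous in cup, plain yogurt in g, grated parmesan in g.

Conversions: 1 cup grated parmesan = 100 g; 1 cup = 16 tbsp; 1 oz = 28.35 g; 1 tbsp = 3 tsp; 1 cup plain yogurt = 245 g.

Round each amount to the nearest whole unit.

Scaling factor: 20/3.
dried chickpeas: 400 g × 20/3 ÷ 28.35 g/oz ≈ 94 oz
couscous: 1.75 cup × 20/3 ≈ 12 cup
plain yogurt: (3 cup + 10 tbsp = 3.625 cup) × 20/3 × 245 g/cup ≈ 5921 g
grated parmesan: (2 tbsp + 2 tsp = 8/3 tbsp) × 20/3 ÷ 16 tbsp/cup × 100 g/cup ≈ 111 g

dried chickpeas: 94 oz; couscous: 12 cup; plain yogurt: 5921 g; grated parmesan: 111 g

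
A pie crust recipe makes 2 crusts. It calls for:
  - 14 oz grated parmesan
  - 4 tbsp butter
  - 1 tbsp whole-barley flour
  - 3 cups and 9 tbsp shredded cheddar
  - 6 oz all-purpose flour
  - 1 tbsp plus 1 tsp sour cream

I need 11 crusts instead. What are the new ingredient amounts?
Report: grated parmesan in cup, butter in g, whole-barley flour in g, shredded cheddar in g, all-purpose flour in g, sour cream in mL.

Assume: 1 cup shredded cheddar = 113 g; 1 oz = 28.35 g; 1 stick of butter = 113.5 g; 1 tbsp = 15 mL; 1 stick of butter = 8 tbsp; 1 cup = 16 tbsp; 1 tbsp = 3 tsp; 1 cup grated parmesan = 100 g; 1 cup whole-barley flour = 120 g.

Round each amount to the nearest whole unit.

Scaling factor: 11/2 = 5.5.
grated parmesan: 14 oz × 11/2 × 28.35 g/oz ÷ 100 g/cup ≈ 22 cup
butter: 4 tbsp × 11/2 ÷ 8 tbsp/stick × 113.5 g/stick ≈ 312 g
whole-barley flour: 1 tbsp × 11/2 ÷ 16 tbsp/cup × 120 g/cup ≈ 41 g
shredded cheddar: (3 cup + 9 tbsp = 3.5625 cup) × 11/2 × 113 g/cup ≈ 2214 g
all-purpose flour: 6 oz × 11/2 × 28.35 g/oz ≈ 936 g
sour cream: (1 tbsp + 1 tsp = 4/3 tbsp) × 11/2 × 15 mL/tbsp = 110 mL

grated parmesan: 22 cup; butter: 312 g; whole-barley flour: 41 g; shredded cheddar: 2214 g; all-purpose flour: 936 g; sour cream: 110 mL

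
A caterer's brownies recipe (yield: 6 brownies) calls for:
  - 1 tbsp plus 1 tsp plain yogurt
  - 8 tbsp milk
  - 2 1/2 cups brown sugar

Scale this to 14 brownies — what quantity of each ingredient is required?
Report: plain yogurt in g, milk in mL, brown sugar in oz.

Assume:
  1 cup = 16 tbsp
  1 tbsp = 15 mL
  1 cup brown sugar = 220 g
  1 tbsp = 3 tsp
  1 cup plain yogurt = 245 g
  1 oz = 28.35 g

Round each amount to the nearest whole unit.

plain yogurt: 48 g; milk: 280 mL; brown sugar: 45 oz

Scaling factor: 14/6 = 7/3.
plain yogurt: (1 tbsp + 1 tsp = 4/3 tbsp) × 7/3 ÷ 16 tbsp/cup × 245 g/cup ≈ 48 g
milk: 8 tbsp × 7/3 × 15 mL/tbsp = 280 mL
brown sugar: 2.5 cup × 7/3 × 220 g/cup ÷ 28.35 g/oz ≈ 45 oz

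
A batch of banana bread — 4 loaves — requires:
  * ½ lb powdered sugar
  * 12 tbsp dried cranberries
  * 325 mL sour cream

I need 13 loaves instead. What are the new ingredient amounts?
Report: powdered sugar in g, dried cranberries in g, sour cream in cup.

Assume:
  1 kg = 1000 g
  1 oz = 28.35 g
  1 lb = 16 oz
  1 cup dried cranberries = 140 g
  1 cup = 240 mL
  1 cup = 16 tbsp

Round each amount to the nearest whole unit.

powdered sugar: 737 g; dried cranberries: 341 g; sour cream: 4 cup

Scaling factor: 13/4 = 3.25.
powdered sugar: 0.5 lb × 13/4 × 16 oz/lb × 28.35 g/oz ≈ 737 g
dried cranberries: 12 tbsp × 13/4 ÷ 16 tbsp/cup × 140 g/cup ≈ 341 g
sour cream: 325 mL × 13/4 ÷ 240 mL/cup ≈ 4 cup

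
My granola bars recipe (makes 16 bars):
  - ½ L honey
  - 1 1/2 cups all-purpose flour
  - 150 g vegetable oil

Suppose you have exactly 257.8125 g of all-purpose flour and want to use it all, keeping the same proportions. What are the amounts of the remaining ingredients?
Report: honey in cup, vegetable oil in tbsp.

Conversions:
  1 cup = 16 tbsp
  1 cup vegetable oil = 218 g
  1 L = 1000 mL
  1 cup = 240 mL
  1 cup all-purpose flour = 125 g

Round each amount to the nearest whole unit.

honey: 3 cup; vegetable oil: 15 tbsp

The original recipe has 187.5 g of all-purpose flour, so the scaling factor is 257.8125 ÷ 187.5 = 11/8 = 1.375.
honey: 0.5 L × 11/8 × 1000 mL/L ÷ 240 mL/cup ≈ 3 cup
vegetable oil: 150 g × 11/8 ÷ 218 g/cup × 16 tbsp/cup ≈ 15 tbsp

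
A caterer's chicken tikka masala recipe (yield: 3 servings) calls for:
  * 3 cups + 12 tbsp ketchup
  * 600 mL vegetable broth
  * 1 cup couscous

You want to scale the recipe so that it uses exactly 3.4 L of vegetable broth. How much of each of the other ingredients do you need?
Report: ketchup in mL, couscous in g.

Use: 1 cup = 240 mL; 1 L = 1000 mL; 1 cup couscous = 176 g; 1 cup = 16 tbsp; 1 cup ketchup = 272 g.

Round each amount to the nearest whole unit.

The original recipe has 0.6 L of vegetable broth, so the scaling factor is 3.4 ÷ 0.6 = 17/3.
ketchup: (3 cup + 12 tbsp = 3.75 cup) × 17/3 × 240 mL/cup = 5100 mL
couscous: 1 cup × 17/3 × 176 g/cup ≈ 997 g

ketchup: 5100 mL; couscous: 997 g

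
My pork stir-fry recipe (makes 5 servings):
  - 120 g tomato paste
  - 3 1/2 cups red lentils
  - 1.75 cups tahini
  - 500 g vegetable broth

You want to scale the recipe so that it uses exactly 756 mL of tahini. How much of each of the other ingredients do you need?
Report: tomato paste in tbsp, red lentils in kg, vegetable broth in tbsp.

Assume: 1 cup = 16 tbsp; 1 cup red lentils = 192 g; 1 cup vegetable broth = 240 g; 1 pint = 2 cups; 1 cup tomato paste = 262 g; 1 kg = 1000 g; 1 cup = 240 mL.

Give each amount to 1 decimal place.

The original recipe has 420 mL of tahini, so the scaling factor is 756 ÷ 420 = 9/5 = 1.8.
tomato paste: 120 g × 9/5 ÷ 262 g/cup × 16 tbsp/cup ≈ 13.2 tbsp
red lentils: 3.5 cup × 9/5 × 192 g/cup ÷ 1000 g/kg ≈ 1.2 kg
vegetable broth: 500 g × 9/5 ÷ 240 g/cup × 16 tbsp/cup = 60.0 tbsp

tomato paste: 13.2 tbsp; red lentils: 1.2 kg; vegetable broth: 60.0 tbsp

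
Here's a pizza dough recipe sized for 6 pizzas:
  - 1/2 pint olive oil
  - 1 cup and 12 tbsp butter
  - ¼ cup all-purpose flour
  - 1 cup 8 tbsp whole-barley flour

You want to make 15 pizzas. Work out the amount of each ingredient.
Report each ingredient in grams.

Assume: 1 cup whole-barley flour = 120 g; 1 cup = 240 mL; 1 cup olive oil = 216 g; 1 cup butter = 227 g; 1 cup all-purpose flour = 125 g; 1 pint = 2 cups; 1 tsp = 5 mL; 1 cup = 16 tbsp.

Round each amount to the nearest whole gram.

Scaling factor: 15/6 = 5/2 = 2.5.
olive oil: 0.5 pint × 5/2 × 2 cup/pint × 216 g/cup = 540 g
butter: (1 cup + 12 tbsp = 1.75 cup) × 5/2 × 227 g/cup ≈ 993 g
all-purpose flour: 0.25 cup × 5/2 × 125 g/cup ≈ 78 g
whole-barley flour: (1 cup + 8 tbsp = 1.5 cup) × 5/2 × 120 g/cup = 450 g

olive oil: 540 g; butter: 993 g; all-purpose flour: 78 g; whole-barley flour: 450 g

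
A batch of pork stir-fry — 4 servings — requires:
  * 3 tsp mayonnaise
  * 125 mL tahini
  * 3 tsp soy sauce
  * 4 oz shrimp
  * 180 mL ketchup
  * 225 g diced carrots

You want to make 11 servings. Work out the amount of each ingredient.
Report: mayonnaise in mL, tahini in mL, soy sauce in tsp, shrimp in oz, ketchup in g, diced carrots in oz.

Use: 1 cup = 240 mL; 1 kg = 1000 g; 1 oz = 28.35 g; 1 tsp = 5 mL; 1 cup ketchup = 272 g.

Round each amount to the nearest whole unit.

mayonnaise: 41 mL; tahini: 344 mL; soy sauce: 8 tsp; shrimp: 11 oz; ketchup: 561 g; diced carrots: 22 oz

Scaling factor: 11/4 = 2.75.
mayonnaise: 3 tsp × 11/4 × 5 mL/tsp ≈ 41 mL
tahini: 125 mL × 11/4 ≈ 344 mL
soy sauce: 3 tsp × 11/4 ≈ 8 tsp
shrimp: 4 oz × 11/4 = 11 oz
ketchup: 180 mL × 11/4 ÷ 240 mL/cup × 272 g/cup = 561 g
diced carrots: 225 g × 11/4 ÷ 28.35 g/oz ≈ 22 oz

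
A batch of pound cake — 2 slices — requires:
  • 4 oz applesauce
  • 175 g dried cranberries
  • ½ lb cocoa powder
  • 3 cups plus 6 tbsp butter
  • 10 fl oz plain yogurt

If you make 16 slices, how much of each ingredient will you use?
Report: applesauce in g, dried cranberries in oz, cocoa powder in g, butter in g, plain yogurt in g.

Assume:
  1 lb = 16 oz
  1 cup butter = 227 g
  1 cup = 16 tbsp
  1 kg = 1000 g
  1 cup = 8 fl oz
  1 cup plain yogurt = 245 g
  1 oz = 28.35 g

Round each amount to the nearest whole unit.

applesauce: 907 g; dried cranberries: 49 oz; cocoa powder: 1814 g; butter: 6129 g; plain yogurt: 2450 g

Scaling factor: 16/2 = 8.
applesauce: 4 oz × 8 × 28.35 g/oz ≈ 907 g
dried cranberries: 175 g × 8 ÷ 28.35 g/oz ≈ 49 oz
cocoa powder: 0.5 lb × 8 × 16 oz/lb × 28.35 g/oz ≈ 1814 g
butter: (3 cup + 6 tbsp = 3.375 cup) × 8 × 227 g/cup = 6129 g
plain yogurt: 10 fl oz × 8 ÷ 8 fl oz/cup × 245 g/cup = 2450 g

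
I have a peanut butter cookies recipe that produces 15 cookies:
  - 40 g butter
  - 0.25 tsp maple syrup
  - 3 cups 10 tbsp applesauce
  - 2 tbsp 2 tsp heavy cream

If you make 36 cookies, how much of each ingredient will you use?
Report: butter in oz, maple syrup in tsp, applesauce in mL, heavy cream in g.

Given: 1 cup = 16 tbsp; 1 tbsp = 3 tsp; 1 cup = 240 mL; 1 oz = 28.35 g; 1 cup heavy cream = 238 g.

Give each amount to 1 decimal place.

Scaling factor: 36/15 = 12/5 = 2.4.
butter: 40 g × 12/5 ÷ 28.35 g/oz ≈ 3.4 oz
maple syrup: 0.25 tsp × 12/5 = 0.6 tsp
applesauce: (3 cup + 10 tbsp = 3.625 cup) × 12/5 × 240 mL/cup = 2088.0 mL
heavy cream: (2 tbsp + 2 tsp = 8/3 tbsp) × 12/5 ÷ 16 tbsp/cup × 238 g/cup = 95.2 g

butter: 3.4 oz; maple syrup: 0.6 tsp; applesauce: 2088.0 mL; heavy cream: 95.2 g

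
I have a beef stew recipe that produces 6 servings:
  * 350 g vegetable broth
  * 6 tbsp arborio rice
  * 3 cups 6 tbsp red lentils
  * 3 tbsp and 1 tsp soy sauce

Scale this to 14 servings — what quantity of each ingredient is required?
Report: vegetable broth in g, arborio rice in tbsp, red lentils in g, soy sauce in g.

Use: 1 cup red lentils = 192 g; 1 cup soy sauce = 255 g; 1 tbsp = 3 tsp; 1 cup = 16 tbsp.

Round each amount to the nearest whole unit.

Scaling factor: 14/6 = 7/3.
vegetable broth: 350 g × 7/3 ≈ 817 g
arborio rice: 6 tbsp × 7/3 = 14 tbsp
red lentils: (3 cup + 6 tbsp = 3.375 cup) × 7/3 × 192 g/cup = 1512 g
soy sauce: (3 tbsp + 1 tsp = 10/3 tbsp) × 7/3 ÷ 16 tbsp/cup × 255 g/cup ≈ 124 g

vegetable broth: 817 g; arborio rice: 14 tbsp; red lentils: 1512 g; soy sauce: 124 g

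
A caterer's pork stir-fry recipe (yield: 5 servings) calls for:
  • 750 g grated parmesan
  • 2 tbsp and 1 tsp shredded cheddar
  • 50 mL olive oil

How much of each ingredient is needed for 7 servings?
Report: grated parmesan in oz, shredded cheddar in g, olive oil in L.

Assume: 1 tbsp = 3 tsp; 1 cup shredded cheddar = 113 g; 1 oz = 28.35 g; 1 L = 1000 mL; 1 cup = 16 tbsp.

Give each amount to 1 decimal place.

Scaling factor: 7/5 = 1.4.
grated parmesan: 750 g × 7/5 ÷ 28.35 g/oz ≈ 37.0 oz
shredded cheddar: (2 tbsp + 1 tsp = 7/3 tbsp) × 7/5 ÷ 16 tbsp/cup × 113 g/cup ≈ 23.1 g
olive oil: 50 mL × 7/5 ÷ 1000 mL/L ≈ 0.1 L

grated parmesan: 37.0 oz; shredded cheddar: 23.1 g; olive oil: 0.1 L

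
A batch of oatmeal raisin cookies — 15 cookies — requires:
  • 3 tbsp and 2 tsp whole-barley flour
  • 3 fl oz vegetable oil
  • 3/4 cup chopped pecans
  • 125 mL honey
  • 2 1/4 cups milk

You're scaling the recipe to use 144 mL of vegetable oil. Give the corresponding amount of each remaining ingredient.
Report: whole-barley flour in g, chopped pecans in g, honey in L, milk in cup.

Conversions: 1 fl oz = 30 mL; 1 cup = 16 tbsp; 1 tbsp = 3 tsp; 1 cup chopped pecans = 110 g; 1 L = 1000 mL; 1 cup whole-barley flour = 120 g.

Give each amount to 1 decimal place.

The original recipe has 90 mL of vegetable oil, so the scaling factor is 144 ÷ 90 = 8/5 = 1.6.
whole-barley flour: (3 tbsp + 2 tsp = 11/3 tbsp) × 8/5 ÷ 16 tbsp/cup × 120 g/cup = 44.0 g
chopped pecans: 0.75 cup × 8/5 × 110 g/cup = 132.0 g
honey: 125 mL × 8/5 ÷ 1000 mL/L = 0.2 L
milk: 2.25 cup × 8/5 = 3.6 cup

whole-barley flour: 44.0 g; chopped pecans: 132.0 g; honey: 0.2 L; milk: 3.6 cup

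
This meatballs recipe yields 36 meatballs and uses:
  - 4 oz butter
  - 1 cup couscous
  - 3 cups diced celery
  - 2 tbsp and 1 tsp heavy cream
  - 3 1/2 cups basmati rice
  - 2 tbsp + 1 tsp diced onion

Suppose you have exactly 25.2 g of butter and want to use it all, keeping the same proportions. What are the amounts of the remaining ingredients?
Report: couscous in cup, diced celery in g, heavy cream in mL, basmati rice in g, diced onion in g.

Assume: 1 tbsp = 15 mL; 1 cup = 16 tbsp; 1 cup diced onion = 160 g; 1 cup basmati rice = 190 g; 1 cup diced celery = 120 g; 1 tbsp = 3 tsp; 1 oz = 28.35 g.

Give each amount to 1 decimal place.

couscous: 0.2 cup; diced celery: 80.0 g; heavy cream: 7.8 mL; basmati rice: 147.8 g; diced onion: 5.2 g

The original recipe has 113.4 g of butter, so the scaling factor is 25.2 ÷ 113.4 = 2/9.
couscous: 1 cup × 2/9 ≈ 0.2 cup
diced celery: 3 cup × 2/9 × 120 g/cup = 80.0 g
heavy cream: (2 tbsp + 1 tsp = 7/3 tbsp) × 2/9 × 15 mL/tbsp ≈ 7.8 mL
basmati rice: 3.5 cup × 2/9 × 190 g/cup ≈ 147.8 g
diced onion: (2 tbsp + 1 tsp = 7/3 tbsp) × 2/9 ÷ 16 tbsp/cup × 160 g/cup ≈ 5.2 g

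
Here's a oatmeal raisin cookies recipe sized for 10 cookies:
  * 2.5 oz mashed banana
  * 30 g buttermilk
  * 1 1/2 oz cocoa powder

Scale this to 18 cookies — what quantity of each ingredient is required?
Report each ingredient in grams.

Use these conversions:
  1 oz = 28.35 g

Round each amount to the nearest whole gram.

Scaling factor: 18/10 = 9/5 = 1.8.
mashed banana: 2.5 oz × 9/5 × 28.35 g/oz ≈ 128 g
buttermilk: 30 g × 9/5 = 54 g
cocoa powder: 1.5 oz × 9/5 × 28.35 g/oz ≈ 77 g

mashed banana: 128 g; buttermilk: 54 g; cocoa powder: 77 g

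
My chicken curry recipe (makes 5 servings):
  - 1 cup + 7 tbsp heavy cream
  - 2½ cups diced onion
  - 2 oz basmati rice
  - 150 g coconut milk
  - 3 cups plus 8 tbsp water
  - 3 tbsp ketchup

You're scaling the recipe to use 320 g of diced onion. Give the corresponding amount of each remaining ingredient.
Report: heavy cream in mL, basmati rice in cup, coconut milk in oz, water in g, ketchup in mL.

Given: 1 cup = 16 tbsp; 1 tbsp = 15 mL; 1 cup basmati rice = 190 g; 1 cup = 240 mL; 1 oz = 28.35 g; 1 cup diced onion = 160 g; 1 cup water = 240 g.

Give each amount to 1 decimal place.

heavy cream: 276.0 mL; basmati rice: 0.2 cup; coconut milk: 4.2 oz; water: 672.0 g; ketchup: 36.0 mL

The original recipe has 400 g of diced onion, so the scaling factor is 320 ÷ 400 = 4/5 = 0.8.
heavy cream: (1 cup + 7 tbsp = 1.4375 cup) × 4/5 × 240 mL/cup = 276.0 mL
basmati rice: 2 oz × 4/5 × 28.35 g/oz ÷ 190 g/cup ≈ 0.2 cup
coconut milk: 150 g × 4/5 ÷ 28.35 g/oz ≈ 4.2 oz
water: (3 cup + 8 tbsp = 3.5 cup) × 4/5 × 240 g/cup = 672.0 g
ketchup: 3 tbsp × 4/5 × 15 mL/tbsp = 36.0 mL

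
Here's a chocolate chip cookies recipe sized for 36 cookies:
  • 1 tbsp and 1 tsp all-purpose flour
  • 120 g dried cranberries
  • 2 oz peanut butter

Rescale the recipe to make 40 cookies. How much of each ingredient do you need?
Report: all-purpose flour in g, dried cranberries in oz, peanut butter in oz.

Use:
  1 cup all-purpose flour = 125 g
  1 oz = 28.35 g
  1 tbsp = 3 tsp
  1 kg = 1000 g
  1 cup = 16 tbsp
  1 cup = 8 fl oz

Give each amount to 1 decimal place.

all-purpose flour: 11.6 g; dried cranberries: 4.7 oz; peanut butter: 2.2 oz

Scaling factor: 40/36 = 10/9.
all-purpose flour: (1 tbsp + 1 tsp = 4/3 tbsp) × 10/9 ÷ 16 tbsp/cup × 125 g/cup ≈ 11.6 g
dried cranberries: 120 g × 10/9 ÷ 28.35 g/oz ≈ 4.7 oz
peanut butter: 2 oz × 10/9 ≈ 2.2 oz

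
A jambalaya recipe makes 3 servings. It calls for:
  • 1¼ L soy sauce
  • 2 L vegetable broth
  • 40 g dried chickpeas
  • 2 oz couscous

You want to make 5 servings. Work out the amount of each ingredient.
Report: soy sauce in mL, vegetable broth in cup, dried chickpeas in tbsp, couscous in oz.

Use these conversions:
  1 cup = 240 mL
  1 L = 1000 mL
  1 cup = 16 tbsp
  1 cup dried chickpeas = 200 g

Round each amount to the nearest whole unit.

soy sauce: 2083 mL; vegetable broth: 14 cup; dried chickpeas: 5 tbsp; couscous: 3 oz

Scaling factor: 5/3.
soy sauce: 1.25 L × 5/3 × 1000 mL/L ≈ 2083 mL
vegetable broth: 2 L × 5/3 × 1000 mL/L ÷ 240 mL/cup ≈ 14 cup
dried chickpeas: 40 g × 5/3 ÷ 200 g/cup × 16 tbsp/cup ≈ 5 tbsp
couscous: 2 oz × 5/3 ≈ 3 oz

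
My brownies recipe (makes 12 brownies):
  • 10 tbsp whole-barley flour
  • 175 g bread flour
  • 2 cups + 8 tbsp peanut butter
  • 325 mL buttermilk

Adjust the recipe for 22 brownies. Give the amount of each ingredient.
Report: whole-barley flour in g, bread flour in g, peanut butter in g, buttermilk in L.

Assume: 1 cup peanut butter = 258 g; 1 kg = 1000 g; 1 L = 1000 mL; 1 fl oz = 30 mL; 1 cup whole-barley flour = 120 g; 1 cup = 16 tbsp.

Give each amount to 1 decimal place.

whole-barley flour: 137.5 g; bread flour: 320.8 g; peanut butter: 1182.5 g; buttermilk: 0.6 L

Scaling factor: 22/12 = 11/6.
whole-barley flour: 10 tbsp × 11/6 ÷ 16 tbsp/cup × 120 g/cup = 137.5 g
bread flour: 175 g × 11/6 ≈ 320.8 g
peanut butter: (2 cup + 8 tbsp = 2.5 cup) × 11/6 × 258 g/cup = 1182.5 g
buttermilk: 325 mL × 11/6 ÷ 1000 mL/L ≈ 0.6 L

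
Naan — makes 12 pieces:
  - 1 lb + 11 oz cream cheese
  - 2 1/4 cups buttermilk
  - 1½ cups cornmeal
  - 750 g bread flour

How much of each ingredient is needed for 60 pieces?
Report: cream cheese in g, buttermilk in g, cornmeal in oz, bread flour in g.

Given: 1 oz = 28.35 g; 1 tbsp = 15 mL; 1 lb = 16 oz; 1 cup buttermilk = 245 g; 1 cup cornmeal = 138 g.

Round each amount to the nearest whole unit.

Scaling factor: 60/12 = 5.
cream cheese: (1 lb + 11 oz = 1.6875 lb) × 5 × 16 oz/lb × 28.35 g/oz ≈ 3827 g
buttermilk: 2.25 cup × 5 × 245 g/cup ≈ 2756 g
cornmeal: 1.5 cup × 5 × 138 g/cup ÷ 28.35 g/oz ≈ 37 oz
bread flour: 750 g × 5 = 3750 g

cream cheese: 3827 g; buttermilk: 2756 g; cornmeal: 37 oz; bread flour: 3750 g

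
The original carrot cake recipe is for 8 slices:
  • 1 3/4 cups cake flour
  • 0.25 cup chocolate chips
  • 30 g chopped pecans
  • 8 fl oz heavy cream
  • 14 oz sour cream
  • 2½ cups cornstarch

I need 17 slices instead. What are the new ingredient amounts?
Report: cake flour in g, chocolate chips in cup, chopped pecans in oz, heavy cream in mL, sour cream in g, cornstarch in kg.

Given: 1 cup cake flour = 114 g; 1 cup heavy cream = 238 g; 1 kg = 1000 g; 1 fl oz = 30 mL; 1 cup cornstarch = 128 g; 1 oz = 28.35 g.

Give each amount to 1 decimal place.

cake flour: 423.9 g; chocolate chips: 0.5 cup; chopped pecans: 2.2 oz; heavy cream: 510.0 mL; sour cream: 843.4 g; cornstarch: 0.7 kg

Scaling factor: 17/8 = 2.125.
cake flour: 1.75 cup × 17/8 × 114 g/cup ≈ 423.9 g
chocolate chips: 0.25 cup × 17/8 ≈ 0.5 cup
chopped pecans: 30 g × 17/8 ÷ 28.35 g/oz ≈ 2.2 oz
heavy cream: 8 fl oz × 17/8 × 30 mL/fl oz = 510.0 mL
sour cream: 14 oz × 17/8 × 28.35 g/oz ≈ 843.4 g
cornstarch: 2.5 cup × 17/8 × 128 g/cup ÷ 1000 g/kg ≈ 0.7 kg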